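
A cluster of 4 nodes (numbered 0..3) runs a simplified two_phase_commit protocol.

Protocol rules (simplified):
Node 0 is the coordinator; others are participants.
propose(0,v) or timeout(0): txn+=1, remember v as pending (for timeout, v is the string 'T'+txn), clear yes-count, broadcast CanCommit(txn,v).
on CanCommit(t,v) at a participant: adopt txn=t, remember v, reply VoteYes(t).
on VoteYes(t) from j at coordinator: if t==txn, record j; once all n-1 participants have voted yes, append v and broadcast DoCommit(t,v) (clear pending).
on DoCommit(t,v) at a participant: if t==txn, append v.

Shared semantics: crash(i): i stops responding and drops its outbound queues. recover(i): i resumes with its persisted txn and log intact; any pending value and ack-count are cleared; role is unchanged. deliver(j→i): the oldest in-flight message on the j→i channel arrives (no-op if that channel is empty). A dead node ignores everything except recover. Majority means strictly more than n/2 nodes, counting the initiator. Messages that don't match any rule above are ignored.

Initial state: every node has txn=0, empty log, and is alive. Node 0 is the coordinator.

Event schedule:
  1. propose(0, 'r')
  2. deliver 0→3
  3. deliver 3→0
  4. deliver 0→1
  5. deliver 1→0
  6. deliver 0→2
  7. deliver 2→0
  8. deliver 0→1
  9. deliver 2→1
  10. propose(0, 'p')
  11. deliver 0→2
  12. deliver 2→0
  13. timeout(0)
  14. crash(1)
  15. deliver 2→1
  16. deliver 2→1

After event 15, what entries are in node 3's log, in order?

empty

[1] propose(0,'r') → N0(coor t1 [-])
[2] deliver 0→3 → N3(part t1 [-])
[3] deliver 3→0 → ∅
[4] deliver 0→1 → N1(part t1 [-])
[5] deliver 1→0 → ∅
[6] deliver 0→2 → N2(part t1 [-])
[7] deliver 2→0 → N0(coor t1 [r])
[8] deliver 0→1 → N1(part t1 [r])
[9] deliver 2→1 → ∅
[10] propose(0,'p') → N0(coor t2 [r])
[11] deliver 0→2 → N2(part t1 [r])
[12] deliver 2→0 → ∅
[13] timeout(0) → N0(coor t3 [r])
[14] crash(1) → N1(✗part t1 [r])
[15] deliver 2→1 → ∅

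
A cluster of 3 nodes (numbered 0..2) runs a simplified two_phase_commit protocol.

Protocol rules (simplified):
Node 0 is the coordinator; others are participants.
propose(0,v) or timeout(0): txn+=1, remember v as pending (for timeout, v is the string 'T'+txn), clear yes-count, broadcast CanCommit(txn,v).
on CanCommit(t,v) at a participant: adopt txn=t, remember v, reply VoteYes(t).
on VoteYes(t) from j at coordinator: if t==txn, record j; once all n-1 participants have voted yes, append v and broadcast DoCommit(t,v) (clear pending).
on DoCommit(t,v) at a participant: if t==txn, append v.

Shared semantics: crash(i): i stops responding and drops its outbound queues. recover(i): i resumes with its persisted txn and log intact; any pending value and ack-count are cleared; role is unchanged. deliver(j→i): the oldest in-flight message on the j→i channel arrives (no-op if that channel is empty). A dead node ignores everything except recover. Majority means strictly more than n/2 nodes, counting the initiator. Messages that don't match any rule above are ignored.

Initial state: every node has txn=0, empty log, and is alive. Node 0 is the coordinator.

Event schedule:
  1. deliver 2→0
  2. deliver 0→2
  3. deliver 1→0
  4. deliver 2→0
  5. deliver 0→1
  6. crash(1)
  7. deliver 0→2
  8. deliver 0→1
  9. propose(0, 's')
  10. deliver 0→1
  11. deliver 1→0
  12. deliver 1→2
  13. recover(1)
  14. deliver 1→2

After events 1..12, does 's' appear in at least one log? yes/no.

no

step 1 deliver 2→0: —
step 2 deliver 0→2: —
step 3 deliver 1→0: —
step 4 deliver 2→0: —
step 5 deliver 0→1: —
step 6 crash(1): 1={✗part,t=0,log=-}
step 7 deliver 0→2: —
step 8 deliver 0→1: —
step 9 propose(0,'s'): 0={coor,t=1,log=-}
step 10 deliver 0→1: —
step 11 deliver 1→0: —
step 12 deliver 1→2: —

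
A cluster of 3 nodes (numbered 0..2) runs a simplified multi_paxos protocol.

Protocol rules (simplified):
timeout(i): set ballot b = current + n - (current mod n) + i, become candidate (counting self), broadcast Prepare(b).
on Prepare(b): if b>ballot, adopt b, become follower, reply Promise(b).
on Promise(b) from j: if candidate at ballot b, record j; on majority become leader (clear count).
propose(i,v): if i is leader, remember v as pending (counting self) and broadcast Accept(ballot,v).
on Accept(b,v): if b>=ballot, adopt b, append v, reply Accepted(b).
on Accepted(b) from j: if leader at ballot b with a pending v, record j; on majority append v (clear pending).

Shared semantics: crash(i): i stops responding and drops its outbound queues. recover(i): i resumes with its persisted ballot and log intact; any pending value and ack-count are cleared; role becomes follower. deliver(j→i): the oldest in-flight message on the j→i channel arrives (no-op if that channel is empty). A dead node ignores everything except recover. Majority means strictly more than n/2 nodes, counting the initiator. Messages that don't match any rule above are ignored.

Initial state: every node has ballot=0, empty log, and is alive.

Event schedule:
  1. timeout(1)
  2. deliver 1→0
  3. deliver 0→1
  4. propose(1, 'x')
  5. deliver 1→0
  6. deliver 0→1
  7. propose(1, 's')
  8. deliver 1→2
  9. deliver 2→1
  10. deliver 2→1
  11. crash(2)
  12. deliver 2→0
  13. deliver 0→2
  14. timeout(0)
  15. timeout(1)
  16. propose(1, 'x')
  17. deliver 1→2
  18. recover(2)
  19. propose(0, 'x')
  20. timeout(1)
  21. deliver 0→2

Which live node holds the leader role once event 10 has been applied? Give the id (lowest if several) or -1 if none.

1

1. timeout(1):  <1:cand b4 ->
2. deliver 1→0:  <0:foll b4 ->
3. deliver 0→1:  <1:lead b4 ->
4. propose(1,'x'):  nop
5. deliver 1→0:  <0:foll b4 x>
6. deliver 0→1:  <1:lead b4 x>
7. propose(1,'s'):  nop
8. deliver 1→2:  <2:foll b4 ->
9. deliver 2→1:  nop
10. deliver 2→1:  nop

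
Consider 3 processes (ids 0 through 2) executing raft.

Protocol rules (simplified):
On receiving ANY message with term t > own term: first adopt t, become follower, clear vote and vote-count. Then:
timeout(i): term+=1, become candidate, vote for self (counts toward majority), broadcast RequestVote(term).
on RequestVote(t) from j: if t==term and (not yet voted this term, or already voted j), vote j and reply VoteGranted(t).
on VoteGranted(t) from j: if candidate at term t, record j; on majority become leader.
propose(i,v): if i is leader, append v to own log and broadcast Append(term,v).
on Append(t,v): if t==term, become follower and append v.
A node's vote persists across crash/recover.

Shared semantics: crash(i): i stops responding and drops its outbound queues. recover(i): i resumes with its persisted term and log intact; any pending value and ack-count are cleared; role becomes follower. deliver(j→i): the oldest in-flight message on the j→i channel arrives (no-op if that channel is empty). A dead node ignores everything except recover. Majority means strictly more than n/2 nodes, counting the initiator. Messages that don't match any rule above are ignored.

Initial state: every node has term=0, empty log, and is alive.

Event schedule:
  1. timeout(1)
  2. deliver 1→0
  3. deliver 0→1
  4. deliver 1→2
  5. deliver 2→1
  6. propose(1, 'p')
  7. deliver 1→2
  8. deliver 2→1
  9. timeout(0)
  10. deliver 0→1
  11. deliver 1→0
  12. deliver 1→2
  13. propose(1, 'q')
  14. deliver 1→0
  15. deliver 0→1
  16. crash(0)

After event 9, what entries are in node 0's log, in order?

empty

step 1 timeout(1): 1={cand,t=1,log=-}
step 2 deliver 1→0: 0={foll,t=1,log=-}
step 3 deliver 0→1: 1={lead,t=1,log=-}
step 4 deliver 1→2: 2={foll,t=1,log=-}
step 5 deliver 2→1: —
step 6 propose(1,'p'): 1={lead,t=1,log=p}
step 7 deliver 1→2: 2={foll,t=1,log=p}
step 8 deliver 2→1: —
step 9 timeout(0): 0={cand,t=2,log=-}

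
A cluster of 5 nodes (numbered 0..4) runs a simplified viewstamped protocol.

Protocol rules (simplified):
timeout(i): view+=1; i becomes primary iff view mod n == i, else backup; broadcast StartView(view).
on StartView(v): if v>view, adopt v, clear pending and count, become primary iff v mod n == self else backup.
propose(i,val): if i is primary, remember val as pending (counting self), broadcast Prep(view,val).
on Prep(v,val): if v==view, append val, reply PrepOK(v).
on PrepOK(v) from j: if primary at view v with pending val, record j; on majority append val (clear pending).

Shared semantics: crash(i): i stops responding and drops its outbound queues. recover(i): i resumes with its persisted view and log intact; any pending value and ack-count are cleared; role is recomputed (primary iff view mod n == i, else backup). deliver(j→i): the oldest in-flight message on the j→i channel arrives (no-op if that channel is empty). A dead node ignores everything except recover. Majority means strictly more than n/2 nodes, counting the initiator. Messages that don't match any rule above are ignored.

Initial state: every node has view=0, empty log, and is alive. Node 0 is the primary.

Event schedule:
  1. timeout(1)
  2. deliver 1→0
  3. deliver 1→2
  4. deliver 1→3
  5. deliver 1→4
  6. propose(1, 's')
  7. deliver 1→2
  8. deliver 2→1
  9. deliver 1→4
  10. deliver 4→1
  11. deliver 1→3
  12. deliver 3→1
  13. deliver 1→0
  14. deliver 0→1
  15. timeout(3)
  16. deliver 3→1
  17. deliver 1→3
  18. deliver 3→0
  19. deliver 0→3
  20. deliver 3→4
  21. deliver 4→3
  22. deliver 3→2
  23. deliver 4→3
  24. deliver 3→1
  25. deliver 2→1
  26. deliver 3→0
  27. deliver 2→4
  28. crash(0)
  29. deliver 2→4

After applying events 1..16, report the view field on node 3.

2

after 1 — timeout(1): n1:prim/v1/[-]
after 2 — deliver 1→0: n0:back/v1/[-]
after 3 — deliver 1→2: n2:back/v1/[-]
after 4 — deliver 1→3: n3:back/v1/[-]
after 5 — deliver 1→4: n4:back/v1/[-]
after 6 — propose(1,'s'): ·
after 7 — deliver 1→2: n2:back/v1/[s]
after 8 — deliver 2→1: ·
after 9 — deliver 1→4: n4:back/v1/[s]
after 10 — deliver 4→1: n1:prim/v1/[s]
after 11 — deliver 1→3: n3:back/v1/[s]
after 12 — deliver 3→1: ·
after 13 — deliver 1→0: n0:back/v1/[s]
after 14 — deliver 0→1: ·
after 15 — timeout(3): n3:back/v2/[s]
after 16 — deliver 3→1: n1:back/v2/[s]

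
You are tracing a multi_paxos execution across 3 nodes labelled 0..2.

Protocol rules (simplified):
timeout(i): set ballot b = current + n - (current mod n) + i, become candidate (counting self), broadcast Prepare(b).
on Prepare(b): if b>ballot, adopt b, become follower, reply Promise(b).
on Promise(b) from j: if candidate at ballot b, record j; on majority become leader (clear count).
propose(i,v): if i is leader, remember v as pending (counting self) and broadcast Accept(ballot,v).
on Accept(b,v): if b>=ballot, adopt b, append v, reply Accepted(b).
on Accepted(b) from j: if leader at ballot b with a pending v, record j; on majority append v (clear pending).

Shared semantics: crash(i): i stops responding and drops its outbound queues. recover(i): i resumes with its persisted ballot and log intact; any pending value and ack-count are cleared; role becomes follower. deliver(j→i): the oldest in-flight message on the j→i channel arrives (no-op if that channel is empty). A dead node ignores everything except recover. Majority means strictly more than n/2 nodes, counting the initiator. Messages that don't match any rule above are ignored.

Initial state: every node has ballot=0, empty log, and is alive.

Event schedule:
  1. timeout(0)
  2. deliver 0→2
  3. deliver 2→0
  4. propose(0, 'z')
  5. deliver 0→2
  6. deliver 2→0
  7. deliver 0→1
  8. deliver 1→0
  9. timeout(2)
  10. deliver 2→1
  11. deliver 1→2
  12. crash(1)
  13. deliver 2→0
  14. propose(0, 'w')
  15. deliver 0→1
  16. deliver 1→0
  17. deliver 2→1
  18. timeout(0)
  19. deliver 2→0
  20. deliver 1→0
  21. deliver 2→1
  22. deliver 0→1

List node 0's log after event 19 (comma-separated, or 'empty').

step 1 timeout(0): 0={cand,b=3,log=-}
step 2 deliver 0→2: 2={foll,b=3,log=-}
step 3 deliver 2→0: 0={lead,b=3,log=-}
step 4 propose(0,'z'): —
step 5 deliver 0→2: 2={foll,b=3,log=z}
step 6 deliver 2→0: 0={lead,b=3,log=z}
step 7 deliver 0→1: 1={foll,b=3,log=-}
step 8 deliver 1→0: —
step 9 timeout(2): 2={cand,b=8,log=z}
step 10 deliver 2→1: 1={foll,b=8,log=-}
step 11 deliver 1→2: 2={lead,b=8,log=z}
step 12 crash(1): 1={✗foll,b=8,log=-}
step 13 deliver 2→0: 0={foll,b=8,log=z}
step 14 propose(0,'w'): —
step 15 deliver 0→1: —
step 16 deliver 1→0: —
step 17 deliver 2→1: —
step 18 timeout(0): 0={cand,b=9,log=z}
step 19 deliver 2→0: —

z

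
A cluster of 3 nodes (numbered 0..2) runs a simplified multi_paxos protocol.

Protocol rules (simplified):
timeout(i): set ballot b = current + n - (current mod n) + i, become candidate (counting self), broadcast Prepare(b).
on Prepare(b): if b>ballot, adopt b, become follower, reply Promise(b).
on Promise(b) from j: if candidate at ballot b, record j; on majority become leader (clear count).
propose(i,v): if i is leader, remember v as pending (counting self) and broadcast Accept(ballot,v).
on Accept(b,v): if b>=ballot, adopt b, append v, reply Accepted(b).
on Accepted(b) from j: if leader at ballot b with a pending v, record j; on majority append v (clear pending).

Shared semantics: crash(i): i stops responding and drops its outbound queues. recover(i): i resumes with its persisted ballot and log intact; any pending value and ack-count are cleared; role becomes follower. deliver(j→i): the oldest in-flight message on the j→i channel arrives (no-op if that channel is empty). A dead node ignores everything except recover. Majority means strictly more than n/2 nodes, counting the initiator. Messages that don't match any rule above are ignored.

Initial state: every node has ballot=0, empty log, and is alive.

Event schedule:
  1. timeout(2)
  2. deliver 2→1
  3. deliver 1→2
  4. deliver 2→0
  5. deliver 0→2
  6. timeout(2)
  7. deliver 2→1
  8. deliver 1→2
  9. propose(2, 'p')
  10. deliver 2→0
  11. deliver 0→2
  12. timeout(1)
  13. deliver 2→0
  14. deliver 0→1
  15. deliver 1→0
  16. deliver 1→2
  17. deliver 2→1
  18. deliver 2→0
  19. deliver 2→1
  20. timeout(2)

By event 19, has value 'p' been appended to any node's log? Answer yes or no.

e1 timeout(2): 2[cand,b=5,-]
e2 deliver 2→1: 1[foll,b=5,-]
e3 deliver 1→2: 2[lead,b=5,-]
e4 deliver 2→0: 0[foll,b=5,-]
e5 deliver 0→2: ·
e6 timeout(2): 2[cand,b=8,-]
e7 deliver 2→1: 1[foll,b=8,-]
e8 deliver 1→2: 2[lead,b=8,-]
e9 propose(2,'p'): ·
e10 deliver 2→0: 0[foll,b=8,-]
e11 deliver 0→2: ·
e12 timeout(1): 1[cand,b=10,-]
e13 deliver 2→0: 0[foll,b=8,p]
e14 deliver 0→1: ·
e15 deliver 1→0: 0[foll,b=10,p]
e16 deliver 1→2: 2[foll,b=10,-]
e17 deliver 2→1: ·
e18 deliver 2→0: ·
e19 deliver 2→1: 1[lead,b=10,-]

yes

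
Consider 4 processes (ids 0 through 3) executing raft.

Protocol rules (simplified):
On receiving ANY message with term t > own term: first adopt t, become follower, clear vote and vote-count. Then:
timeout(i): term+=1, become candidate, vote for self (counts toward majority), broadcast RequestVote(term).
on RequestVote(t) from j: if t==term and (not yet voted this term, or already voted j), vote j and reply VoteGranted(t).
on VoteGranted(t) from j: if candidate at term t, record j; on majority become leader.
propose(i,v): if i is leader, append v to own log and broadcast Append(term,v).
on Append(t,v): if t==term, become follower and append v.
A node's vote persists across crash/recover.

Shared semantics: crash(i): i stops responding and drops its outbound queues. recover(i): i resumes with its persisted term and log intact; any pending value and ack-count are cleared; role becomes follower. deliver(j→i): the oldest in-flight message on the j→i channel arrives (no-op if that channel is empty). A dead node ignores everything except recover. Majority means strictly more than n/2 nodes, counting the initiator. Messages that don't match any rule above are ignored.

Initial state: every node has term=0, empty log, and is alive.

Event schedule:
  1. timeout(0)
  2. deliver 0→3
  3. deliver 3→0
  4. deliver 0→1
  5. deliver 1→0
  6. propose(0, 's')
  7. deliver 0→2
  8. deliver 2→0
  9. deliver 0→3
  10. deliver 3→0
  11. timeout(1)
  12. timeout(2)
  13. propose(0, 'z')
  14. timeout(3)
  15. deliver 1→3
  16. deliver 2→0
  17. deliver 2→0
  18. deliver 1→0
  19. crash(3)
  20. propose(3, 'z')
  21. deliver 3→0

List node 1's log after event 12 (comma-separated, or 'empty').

empty

[1] timeout(0) → N0(cand t1 [-])
[2] deliver 0→3 → N3(foll t1 [-])
[3] deliver 3→0 → ∅
[4] deliver 0→1 → N1(foll t1 [-])
[5] deliver 1→0 → N0(lead t1 [-])
[6] propose(0,'s') → N0(lead t1 [s])
[7] deliver 0→2 → N2(foll t1 [-])
[8] deliver 2→0 → ∅
[9] deliver 0→3 → N3(foll t1 [s])
[10] deliver 3→0 → ∅
[11] timeout(1) → N1(cand t2 [-])
[12] timeout(2) → N2(cand t2 [-])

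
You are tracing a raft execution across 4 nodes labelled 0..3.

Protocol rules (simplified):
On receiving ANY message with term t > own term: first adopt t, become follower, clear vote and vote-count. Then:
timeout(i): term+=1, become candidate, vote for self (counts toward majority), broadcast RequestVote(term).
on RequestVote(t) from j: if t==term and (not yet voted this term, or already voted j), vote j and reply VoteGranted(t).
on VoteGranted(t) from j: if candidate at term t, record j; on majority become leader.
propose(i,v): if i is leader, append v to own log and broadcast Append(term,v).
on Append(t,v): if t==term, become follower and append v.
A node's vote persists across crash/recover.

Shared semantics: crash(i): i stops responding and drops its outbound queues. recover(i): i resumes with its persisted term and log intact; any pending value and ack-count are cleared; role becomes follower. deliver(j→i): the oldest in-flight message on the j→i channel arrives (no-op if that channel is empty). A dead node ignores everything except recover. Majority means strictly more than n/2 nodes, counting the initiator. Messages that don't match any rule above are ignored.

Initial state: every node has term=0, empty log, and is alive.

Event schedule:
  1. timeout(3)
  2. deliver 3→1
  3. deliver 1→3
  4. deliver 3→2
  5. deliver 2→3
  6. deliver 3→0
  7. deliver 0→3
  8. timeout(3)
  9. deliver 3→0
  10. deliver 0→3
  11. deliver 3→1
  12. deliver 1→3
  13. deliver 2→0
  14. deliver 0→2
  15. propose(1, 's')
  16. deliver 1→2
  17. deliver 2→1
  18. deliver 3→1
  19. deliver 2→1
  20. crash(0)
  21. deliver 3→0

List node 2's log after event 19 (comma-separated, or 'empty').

e1 timeout(3): 3[cand,t=1,-]
e2 deliver 3→1: 1[foll,t=1,-]
e3 deliver 1→3: ·
e4 deliver 3→2: 2[foll,t=1,-]
e5 deliver 2→3: 3[lead,t=1,-]
e6 deliver 3→0: 0[foll,t=1,-]
e7 deliver 0→3: ·
e8 timeout(3): 3[cand,t=2,-]
e9 deliver 3→0: 0[foll,t=2,-]
e10 deliver 0→3: ·
e11 deliver 3→1: 1[foll,t=2,-]
e12 deliver 1→3: 3[lead,t=2,-]
e13 deliver 2→0: ·
e14 deliver 0→2: ·
e15 propose(1,'s'): ·
e16 deliver 1→2: ·
e17 deliver 2→1: ·
e18 deliver 3→1: ·
e19 deliver 2→1: ·

empty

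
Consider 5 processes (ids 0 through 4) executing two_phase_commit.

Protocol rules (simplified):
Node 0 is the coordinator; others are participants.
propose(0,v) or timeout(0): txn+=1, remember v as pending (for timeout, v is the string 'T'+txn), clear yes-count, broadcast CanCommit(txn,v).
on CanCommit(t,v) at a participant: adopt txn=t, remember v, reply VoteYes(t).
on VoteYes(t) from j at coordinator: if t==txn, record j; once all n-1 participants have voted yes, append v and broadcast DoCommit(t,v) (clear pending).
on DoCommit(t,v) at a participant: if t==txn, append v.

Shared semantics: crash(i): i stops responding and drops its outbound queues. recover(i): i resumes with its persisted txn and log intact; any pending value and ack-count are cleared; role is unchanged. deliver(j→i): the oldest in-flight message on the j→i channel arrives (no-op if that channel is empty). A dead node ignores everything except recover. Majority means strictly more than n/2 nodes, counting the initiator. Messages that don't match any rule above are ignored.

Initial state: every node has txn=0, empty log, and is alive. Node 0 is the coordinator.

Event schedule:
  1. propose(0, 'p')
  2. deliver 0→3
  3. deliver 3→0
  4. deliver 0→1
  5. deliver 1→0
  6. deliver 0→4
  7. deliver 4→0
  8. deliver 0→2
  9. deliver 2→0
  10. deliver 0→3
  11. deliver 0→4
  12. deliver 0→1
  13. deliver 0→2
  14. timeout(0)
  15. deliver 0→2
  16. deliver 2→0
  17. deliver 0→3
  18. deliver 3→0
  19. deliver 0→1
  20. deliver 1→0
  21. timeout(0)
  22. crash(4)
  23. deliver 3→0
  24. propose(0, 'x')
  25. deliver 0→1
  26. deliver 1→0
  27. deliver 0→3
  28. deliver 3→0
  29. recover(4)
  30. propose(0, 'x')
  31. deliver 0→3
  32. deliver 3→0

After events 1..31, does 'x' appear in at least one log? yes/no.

after 1 — propose(0,'p'): n0:coor/t1/[-]
after 2 — deliver 0→3: n3:part/t1/[-]
after 3 — deliver 3→0: ·
after 4 — deliver 0→1: n1:part/t1/[-]
after 5 — deliver 1→0: ·
after 6 — deliver 0→4: n4:part/t1/[-]
after 7 — deliver 4→0: ·
after 8 — deliver 0→2: n2:part/t1/[-]
after 9 — deliver 2→0: n0:coor/t1/[p]
after 10 — deliver 0→3: n3:part/t1/[p]
after 11 — deliver 0→4: n4:part/t1/[p]
after 12 — deliver 0→1: n1:part/t1/[p]
after 13 — deliver 0→2: n2:part/t1/[p]
after 14 — timeout(0): n0:coor/t2/[p]
after 15 — deliver 0→2: n2:part/t2/[p]
after 16 — deliver 2→0: ·
after 17 — deliver 0→3: n3:part/t2/[p]
after 18 — deliver 3→0: ·
after 19 — deliver 0→1: n1:part/t2/[p]
after 20 — deliver 1→0: ·
after 21 — timeout(0): n0:coor/t3/[p]
after 22 — crash(4): n4:✗part/t1/[p]
after 23 — deliver 3→0: ·
after 24 — propose(0,'x'): n0:coor/t4/[p]
after 25 — deliver 0→1: n1:part/t3/[p]
after 26 — deliver 1→0: ·
after 27 — deliver 0→3: n3:part/t3/[p]
after 28 — deliver 3→0: ·
after 29 — recover(4): n4:part/t1/[p]
after 30 — propose(0,'x'): n0:coor/t5/[p]
after 31 — deliver 0→3: n3:part/t4/[p]

no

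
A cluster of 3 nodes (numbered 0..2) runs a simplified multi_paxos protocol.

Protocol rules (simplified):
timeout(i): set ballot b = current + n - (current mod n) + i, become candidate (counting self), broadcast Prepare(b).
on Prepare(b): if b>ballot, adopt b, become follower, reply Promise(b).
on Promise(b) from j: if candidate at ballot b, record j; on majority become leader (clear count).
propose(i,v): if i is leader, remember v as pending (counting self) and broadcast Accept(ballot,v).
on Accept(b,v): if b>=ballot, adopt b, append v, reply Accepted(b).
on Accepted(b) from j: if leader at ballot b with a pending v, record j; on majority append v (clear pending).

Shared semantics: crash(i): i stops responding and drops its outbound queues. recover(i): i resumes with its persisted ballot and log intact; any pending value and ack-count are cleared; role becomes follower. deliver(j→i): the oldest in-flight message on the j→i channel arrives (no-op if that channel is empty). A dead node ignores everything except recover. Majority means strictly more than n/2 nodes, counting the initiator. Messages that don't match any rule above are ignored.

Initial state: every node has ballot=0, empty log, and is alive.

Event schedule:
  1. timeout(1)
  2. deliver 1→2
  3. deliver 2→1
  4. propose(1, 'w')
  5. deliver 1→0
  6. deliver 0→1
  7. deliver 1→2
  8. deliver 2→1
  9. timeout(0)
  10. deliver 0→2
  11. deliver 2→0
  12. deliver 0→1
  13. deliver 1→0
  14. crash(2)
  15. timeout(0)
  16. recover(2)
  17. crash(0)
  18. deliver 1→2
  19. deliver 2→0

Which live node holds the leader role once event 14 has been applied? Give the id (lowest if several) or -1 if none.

[1] timeout(1) → N1(cand b4 [-])
[2] deliver 1→2 → N2(foll b4 [-])
[3] deliver 2→1 → N1(lead b4 [-])
[4] propose(1,'w') → ∅
[5] deliver 1→0 → N0(foll b4 [-])
[6] deliver 0→1 → ∅
[7] deliver 1→2 → N2(foll b4 [w])
[8] deliver 2→1 → N1(lead b4 [w])
[9] timeout(0) → N0(cand b6 [-])
[10] deliver 0→2 → N2(foll b6 [w])
[11] deliver 2→0 → N0(lead b6 [-])
[12] deliver 0→1 → N1(foll b6 [w])
[13] deliver 1→0 → ∅
[14] crash(2) → N2(✗foll b6 [w])

0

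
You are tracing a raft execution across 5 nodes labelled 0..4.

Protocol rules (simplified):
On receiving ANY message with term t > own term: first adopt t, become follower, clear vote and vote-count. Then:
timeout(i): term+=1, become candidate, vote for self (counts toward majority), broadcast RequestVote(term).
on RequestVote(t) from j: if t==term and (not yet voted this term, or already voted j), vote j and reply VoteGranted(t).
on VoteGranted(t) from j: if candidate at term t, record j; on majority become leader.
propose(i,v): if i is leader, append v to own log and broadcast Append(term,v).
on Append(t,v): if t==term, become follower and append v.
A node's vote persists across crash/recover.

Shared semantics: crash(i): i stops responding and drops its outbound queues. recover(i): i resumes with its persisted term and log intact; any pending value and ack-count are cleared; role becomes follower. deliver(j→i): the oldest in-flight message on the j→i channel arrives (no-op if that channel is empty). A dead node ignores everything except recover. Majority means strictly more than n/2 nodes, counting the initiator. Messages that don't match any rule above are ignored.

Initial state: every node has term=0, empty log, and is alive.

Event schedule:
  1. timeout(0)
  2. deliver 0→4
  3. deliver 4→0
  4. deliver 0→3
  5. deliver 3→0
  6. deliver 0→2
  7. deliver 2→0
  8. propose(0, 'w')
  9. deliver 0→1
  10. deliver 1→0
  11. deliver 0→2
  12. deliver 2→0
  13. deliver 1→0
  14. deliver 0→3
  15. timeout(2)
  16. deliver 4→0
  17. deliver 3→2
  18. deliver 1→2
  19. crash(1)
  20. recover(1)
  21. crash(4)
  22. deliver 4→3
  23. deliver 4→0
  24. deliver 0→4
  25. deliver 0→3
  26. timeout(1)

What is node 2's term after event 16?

2

1. timeout(0):  <0:cand t1 ->
2. deliver 0→4:  <4:foll t1 ->
3. deliver 4→0:  nop
4. deliver 0→3:  <3:foll t1 ->
5. deliver 3→0:  <0:lead t1 ->
6. deliver 0→2:  <2:foll t1 ->
7. deliver 2→0:  nop
8. propose(0,'w'):  <0:lead t1 w>
9. deliver 0→1:  <1:foll t1 ->
10. deliver 1→0:  nop
11. deliver 0→2:  <2:foll t1 w>
12. deliver 2→0:  nop
13. deliver 1→0:  nop
14. deliver 0→3:  <3:foll t1 w>
15. timeout(2):  <2:cand t2 w>
16. deliver 4→0:  nop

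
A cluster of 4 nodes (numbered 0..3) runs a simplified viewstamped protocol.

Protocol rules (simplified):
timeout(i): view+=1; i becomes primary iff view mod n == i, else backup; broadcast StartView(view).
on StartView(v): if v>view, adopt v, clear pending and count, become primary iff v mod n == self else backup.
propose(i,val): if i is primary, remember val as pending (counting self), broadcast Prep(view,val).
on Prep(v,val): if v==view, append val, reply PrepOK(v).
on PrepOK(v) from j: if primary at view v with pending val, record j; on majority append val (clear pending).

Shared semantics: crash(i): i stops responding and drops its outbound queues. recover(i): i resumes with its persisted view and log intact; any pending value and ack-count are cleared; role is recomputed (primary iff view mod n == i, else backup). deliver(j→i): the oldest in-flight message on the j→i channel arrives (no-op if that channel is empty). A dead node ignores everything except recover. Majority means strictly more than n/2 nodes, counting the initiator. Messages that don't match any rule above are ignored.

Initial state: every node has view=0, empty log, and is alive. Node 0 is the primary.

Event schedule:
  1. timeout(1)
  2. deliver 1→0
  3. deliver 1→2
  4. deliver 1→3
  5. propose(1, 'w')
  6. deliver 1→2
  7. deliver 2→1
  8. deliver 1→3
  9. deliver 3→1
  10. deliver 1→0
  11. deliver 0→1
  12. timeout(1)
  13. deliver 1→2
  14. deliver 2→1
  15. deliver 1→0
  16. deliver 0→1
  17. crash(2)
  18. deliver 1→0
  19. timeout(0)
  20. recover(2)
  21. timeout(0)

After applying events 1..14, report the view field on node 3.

1

e1 timeout(1): 1[prim,v=1,-]
e2 deliver 1→0: 0[back,v=1,-]
e3 deliver 1→2: 2[back,v=1,-]
e4 deliver 1→3: 3[back,v=1,-]
e5 propose(1,'w'): ·
e6 deliver 1→2: 2[back,v=1,w]
e7 deliver 2→1: ·
e8 deliver 1→3: 3[back,v=1,w]
e9 deliver 3→1: 1[prim,v=1,w]
e10 deliver 1→0: 0[back,v=1,w]
e11 deliver 0→1: ·
e12 timeout(1): 1[back,v=2,w]
e13 deliver 1→2: 2[prim,v=2,w]
e14 deliver 2→1: ·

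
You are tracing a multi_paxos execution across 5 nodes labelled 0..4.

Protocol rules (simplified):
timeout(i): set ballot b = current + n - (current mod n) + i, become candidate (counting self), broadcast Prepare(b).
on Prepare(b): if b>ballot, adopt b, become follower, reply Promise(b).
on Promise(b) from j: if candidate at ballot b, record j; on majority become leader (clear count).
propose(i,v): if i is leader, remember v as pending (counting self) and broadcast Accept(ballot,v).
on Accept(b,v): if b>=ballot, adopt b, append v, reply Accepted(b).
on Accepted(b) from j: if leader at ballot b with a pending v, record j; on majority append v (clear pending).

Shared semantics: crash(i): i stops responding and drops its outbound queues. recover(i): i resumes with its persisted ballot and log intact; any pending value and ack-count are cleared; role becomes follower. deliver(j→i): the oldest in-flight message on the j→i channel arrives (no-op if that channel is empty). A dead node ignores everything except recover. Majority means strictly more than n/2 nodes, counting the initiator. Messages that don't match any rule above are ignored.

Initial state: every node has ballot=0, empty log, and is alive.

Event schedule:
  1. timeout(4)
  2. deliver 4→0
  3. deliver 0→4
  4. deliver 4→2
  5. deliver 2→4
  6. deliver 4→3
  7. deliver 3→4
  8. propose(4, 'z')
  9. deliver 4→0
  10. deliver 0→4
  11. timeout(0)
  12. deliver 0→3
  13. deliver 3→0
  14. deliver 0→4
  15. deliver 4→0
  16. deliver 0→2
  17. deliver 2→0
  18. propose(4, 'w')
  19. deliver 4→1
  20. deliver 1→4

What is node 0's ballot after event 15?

10

e1 timeout(4): 4[cand,b=9,-]
e2 deliver 4→0: 0[foll,b=9,-]
e3 deliver 0→4: ·
e4 deliver 4→2: 2[foll,b=9,-]
e5 deliver 2→4: 4[lead,b=9,-]
e6 deliver 4→3: 3[foll,b=9,-]
e7 deliver 3→4: ·
e8 propose(4,'z'): ·
e9 deliver 4→0: 0[foll,b=9,z]
e10 deliver 0→4: ·
e11 timeout(0): 0[cand,b=10,z]
e12 deliver 0→3: 3[foll,b=10,-]
e13 deliver 3→0: ·
e14 deliver 0→4: 4[foll,b=10,-]
e15 deliver 4→0: 0[lead,b=10,z]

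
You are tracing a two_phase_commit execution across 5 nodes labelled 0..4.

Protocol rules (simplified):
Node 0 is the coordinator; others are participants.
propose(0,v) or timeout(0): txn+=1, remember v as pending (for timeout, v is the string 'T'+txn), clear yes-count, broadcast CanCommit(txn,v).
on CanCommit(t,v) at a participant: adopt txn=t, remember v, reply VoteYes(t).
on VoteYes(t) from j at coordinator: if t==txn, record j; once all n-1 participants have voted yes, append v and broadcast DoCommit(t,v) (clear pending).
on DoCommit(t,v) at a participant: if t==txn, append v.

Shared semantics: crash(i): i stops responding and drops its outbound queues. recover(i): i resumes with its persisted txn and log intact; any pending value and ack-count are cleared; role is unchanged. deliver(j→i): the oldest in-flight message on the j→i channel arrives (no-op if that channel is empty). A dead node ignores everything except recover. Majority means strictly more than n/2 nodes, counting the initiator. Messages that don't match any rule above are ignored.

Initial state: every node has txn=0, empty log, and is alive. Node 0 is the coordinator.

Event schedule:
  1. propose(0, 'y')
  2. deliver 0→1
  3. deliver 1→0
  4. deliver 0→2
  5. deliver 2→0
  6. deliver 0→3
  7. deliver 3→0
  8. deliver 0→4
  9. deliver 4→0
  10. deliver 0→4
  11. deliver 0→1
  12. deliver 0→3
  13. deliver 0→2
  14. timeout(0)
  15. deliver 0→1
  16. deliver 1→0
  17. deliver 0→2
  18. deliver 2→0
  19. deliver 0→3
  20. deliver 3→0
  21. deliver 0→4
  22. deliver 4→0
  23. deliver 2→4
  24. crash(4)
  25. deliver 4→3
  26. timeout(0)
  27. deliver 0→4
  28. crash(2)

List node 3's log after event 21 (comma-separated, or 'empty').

y

1. propose(0,'y'):  <0:coor t1 ->
2. deliver 0→1:  <1:part t1 ->
3. deliver 1→0:  nop
4. deliver 0→2:  <2:part t1 ->
5. deliver 2→0:  nop
6. deliver 0→3:  <3:part t1 ->
7. deliver 3→0:  nop
8. deliver 0→4:  <4:part t1 ->
9. deliver 4→0:  <0:coor t1 y>
10. deliver 0→4:  <4:part t1 y>
11. deliver 0→1:  <1:part t1 y>
12. deliver 0→3:  <3:part t1 y>
13. deliver 0→2:  <2:part t1 y>
14. timeout(0):  <0:coor t2 y>
15. deliver 0→1:  <1:part t2 y>
16. deliver 1→0:  nop
17. deliver 0→2:  <2:part t2 y>
18. deliver 2→0:  nop
19. deliver 0→3:  <3:part t2 y>
20. deliver 3→0:  nop
21. deliver 0→4:  <4:part t2 y>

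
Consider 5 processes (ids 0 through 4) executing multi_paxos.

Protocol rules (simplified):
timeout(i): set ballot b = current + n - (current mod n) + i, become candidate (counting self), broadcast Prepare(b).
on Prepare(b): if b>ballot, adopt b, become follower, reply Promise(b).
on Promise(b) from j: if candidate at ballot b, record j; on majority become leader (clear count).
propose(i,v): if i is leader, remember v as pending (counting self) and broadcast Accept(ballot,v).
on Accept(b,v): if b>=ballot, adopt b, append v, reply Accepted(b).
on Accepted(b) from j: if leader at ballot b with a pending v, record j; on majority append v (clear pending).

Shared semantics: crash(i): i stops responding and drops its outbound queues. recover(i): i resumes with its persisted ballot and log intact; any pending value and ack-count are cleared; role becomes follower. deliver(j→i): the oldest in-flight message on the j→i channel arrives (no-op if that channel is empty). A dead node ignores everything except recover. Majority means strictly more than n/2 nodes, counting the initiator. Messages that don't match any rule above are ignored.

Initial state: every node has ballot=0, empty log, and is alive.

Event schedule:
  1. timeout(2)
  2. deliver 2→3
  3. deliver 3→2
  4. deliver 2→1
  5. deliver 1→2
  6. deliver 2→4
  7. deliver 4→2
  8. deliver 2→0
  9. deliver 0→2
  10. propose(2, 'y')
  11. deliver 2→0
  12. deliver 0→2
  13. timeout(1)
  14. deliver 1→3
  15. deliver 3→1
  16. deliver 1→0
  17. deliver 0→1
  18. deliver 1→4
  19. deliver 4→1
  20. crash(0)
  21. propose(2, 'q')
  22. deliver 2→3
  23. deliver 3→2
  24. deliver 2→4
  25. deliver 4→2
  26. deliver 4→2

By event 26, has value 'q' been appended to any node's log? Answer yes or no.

e1 timeout(2): 2[cand,b=7,-]
e2 deliver 2→3: 3[foll,b=7,-]
e3 deliver 3→2: ·
e4 deliver 2→1: 1[foll,b=7,-]
e5 deliver 1→2: 2[lead,b=7,-]
e6 deliver 2→4: 4[foll,b=7,-]
e7 deliver 4→2: ·
e8 deliver 2→0: 0[foll,b=7,-]
e9 deliver 0→2: ·
e10 propose(2,'y'): ·
e11 deliver 2→0: 0[foll,b=7,y]
e12 deliver 0→2: ·
e13 timeout(1): 1[cand,b=11,-]
e14 deliver 1→3: 3[foll,b=11,-]
e15 deliver 3→1: ·
e16 deliver 1→0: 0[foll,b=11,y]
e17 deliver 0→1: 1[lead,b=11,-]
e18 deliver 1→4: 4[foll,b=11,-]
e19 deliver 4→1: ·
e20 crash(0): 0[✗foll,b=11,y]
e21 propose(2,'q'): ·
e22 deliver 2→3: ·
e23 deliver 3→2: ·
e24 deliver 2→4: ·
e25 deliver 4→2: ·
e26 deliver 4→2: ·

no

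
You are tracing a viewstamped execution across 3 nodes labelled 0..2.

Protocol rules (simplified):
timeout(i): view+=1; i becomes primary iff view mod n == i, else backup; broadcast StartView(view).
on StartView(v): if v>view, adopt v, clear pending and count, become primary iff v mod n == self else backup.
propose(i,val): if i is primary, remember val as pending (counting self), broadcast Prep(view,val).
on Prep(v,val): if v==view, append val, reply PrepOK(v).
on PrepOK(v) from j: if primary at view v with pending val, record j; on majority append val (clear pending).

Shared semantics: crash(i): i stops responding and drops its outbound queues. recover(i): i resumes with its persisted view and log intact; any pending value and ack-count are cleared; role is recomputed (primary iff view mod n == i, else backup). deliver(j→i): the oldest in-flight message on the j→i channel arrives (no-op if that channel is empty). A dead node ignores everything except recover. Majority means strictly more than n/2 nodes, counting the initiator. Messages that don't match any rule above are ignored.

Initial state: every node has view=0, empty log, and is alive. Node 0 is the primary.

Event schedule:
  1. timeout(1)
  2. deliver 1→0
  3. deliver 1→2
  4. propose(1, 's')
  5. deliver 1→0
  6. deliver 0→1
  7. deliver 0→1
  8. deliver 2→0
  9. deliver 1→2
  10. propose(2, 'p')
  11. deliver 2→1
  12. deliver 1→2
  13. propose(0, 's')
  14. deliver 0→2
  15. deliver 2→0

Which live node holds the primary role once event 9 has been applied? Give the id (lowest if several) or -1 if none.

after 1 — timeout(1): n1:prim/v1/[-]
after 2 — deliver 1→0: n0:back/v1/[-]
after 3 — deliver 1→2: n2:back/v1/[-]
after 4 — propose(1,'s'): ·
after 5 — deliver 1→0: n0:back/v1/[s]
after 6 — deliver 0→1: n1:prim/v1/[s]
after 7 — deliver 0→1: ·
after 8 — deliver 2→0: ·
after 9 — deliver 1→2: n2:back/v1/[s]

1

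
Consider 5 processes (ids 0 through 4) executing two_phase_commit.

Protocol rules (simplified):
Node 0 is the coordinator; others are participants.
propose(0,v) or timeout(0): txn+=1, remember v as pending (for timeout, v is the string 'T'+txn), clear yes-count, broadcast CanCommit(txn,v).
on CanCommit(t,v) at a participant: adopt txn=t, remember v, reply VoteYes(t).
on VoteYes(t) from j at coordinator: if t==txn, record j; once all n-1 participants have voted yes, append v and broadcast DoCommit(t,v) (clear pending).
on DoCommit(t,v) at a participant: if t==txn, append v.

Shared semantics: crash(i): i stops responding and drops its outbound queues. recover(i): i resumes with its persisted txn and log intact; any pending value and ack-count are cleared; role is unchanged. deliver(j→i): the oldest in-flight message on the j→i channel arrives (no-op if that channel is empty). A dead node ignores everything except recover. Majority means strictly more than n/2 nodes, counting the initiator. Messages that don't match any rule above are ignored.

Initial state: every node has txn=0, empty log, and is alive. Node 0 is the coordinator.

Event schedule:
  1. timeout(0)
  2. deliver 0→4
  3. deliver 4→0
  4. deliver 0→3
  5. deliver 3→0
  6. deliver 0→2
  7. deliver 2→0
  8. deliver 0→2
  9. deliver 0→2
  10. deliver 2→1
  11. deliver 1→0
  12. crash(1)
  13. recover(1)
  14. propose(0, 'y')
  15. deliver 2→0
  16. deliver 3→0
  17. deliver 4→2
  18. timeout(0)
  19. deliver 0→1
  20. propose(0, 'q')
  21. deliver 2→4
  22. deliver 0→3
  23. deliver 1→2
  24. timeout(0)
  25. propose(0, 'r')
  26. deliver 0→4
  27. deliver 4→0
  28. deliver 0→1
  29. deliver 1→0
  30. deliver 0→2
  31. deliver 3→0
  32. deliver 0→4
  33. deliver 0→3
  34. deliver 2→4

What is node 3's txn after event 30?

2

step 1 timeout(0): 0={coor,t=1,log=-}
step 2 deliver 0→4: 4={part,t=1,log=-}
step 3 deliver 4→0: —
step 4 deliver 0→3: 3={part,t=1,log=-}
step 5 deliver 3→0: —
step 6 deliver 0→2: 2={part,t=1,log=-}
step 7 deliver 2→0: —
step 8 deliver 0→2: —
step 9 deliver 0→2: —
step 10 deliver 2→1: —
step 11 deliver 1→0: —
step 12 crash(1): 1={✗part,t=0,log=-}
step 13 recover(1): 1={part,t=0,log=-}
step 14 propose(0,'y'): 0={coor,t=2,log=-}
step 15 deliver 2→0: —
step 16 deliver 3→0: —
step 17 deliver 4→2: —
step 18 timeout(0): 0={coor,t=3,log=-}
step 19 deliver 0→1: 1={part,t=1,log=-}
step 20 propose(0,'q'): 0={coor,t=4,log=-}
step 21 deliver 2→4: —
step 22 deliver 0→3: 3={part,t=2,log=-}
step 23 deliver 1→2: —
step 24 timeout(0): 0={coor,t=5,log=-}
step 25 propose(0,'r'): 0={coor,t=6,log=-}
step 26 deliver 0→4: 4={part,t=2,log=-}
step 27 deliver 4→0: —
step 28 deliver 0→1: 1={part,t=2,log=-}
step 29 deliver 1→0: —
step 30 deliver 0→2: 2={part,t=2,log=-}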